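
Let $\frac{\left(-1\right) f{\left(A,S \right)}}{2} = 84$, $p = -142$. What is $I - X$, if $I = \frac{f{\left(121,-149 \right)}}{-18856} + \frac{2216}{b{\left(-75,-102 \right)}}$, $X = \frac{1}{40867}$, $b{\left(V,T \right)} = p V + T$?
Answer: $\frac{55620105976}{254005119603} \approx 0.21897$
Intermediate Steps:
$f{\left(A,S \right)} = -168$ ($f{\left(A,S \right)} = \left(-2\right) 84 = -168$)
$b{\left(V,T \right)} = T - 142 V$ ($b{\left(V,T \right)} = - 142 V + T = T - 142 V$)
$X = \frac{1}{40867} \approx 2.447 \cdot 10^{-5}$
$I = \frac{1361155}{6215409}$ ($I = - \frac{168}{-18856} + \frac{2216}{-102 - -10650} = \left(-168\right) \left(- \frac{1}{18856}\right) + \frac{2216}{-102 + 10650} = \frac{21}{2357} + \frac{2216}{10548} = \frac{21}{2357} + 2216 \cdot \frac{1}{10548} = \frac{21}{2357} + \frac{554}{2637} = \frac{1361155}{6215409} \approx 0.219$)
$I - X = \frac{1361155}{6215409} - \frac{1}{40867} = \frac{55620105976}{254005119603}$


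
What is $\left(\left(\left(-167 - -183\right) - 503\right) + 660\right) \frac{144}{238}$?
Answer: $\frac{12456}{119} \approx 104.67$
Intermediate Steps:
$\left(\left(\left(-167 - -183\right) - 503\right) + 660\right) \frac{144}{238} = \left(\left(\left(-167 + 183\right) - 503\right) + 660\right) 144 \cdot \frac{1}{238} = \left(\left(16 - 503\right) + 660\right) \frac{72}{119} = \left(-487 + 660\right) \frac{72}{119} = 173 \cdot \frac{72}{119} = \frac{12456}{119}$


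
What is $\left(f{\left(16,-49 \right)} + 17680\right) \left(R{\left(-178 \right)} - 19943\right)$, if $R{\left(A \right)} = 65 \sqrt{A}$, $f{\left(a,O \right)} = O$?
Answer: $-351615033 + 1146015 i \sqrt{178} \approx -3.5161 \cdot 10^{8} + 1.529 \cdot 10^{7} i$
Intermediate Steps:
$\left(f{\left(16,-49 \right)} + 17680\right) \left(R{\left(-178 \right)} - 19943\right) = \left(-49 + 17680\right) \left(65 \sqrt{-178} - 19943\right) = 17631 \left(65 i \sqrt{178} - 19943\right) = 17631 \left(-19943 + 65 i \sqrt{178}\right) = -351615033 + 1146015 i \sqrt{178}$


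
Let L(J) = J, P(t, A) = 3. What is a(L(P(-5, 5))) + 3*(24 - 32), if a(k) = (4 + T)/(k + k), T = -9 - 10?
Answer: -53/2 ≈ -26.500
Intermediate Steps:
T = -19
a(k) = -15/(2*k) (a(k) = (4 - 19)/(k + k) = -15*1/(2*k) = -15/(2*k))
a(L(P(-5, 5))) + 3*(24 - 32) = -15/2/3 + 3*(24 - 32) = -15/2*1/3 + 3*(-8) = -5/2 - 24 = -53/2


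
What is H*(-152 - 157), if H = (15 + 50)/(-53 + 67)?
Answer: -20085/14 ≈ -1434.6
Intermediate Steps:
H = 65/14 ≈ 4.6429
H*(-152 - 157) = 65*(-152 - 157)/14 = (65/14)*(-309) = -20085/14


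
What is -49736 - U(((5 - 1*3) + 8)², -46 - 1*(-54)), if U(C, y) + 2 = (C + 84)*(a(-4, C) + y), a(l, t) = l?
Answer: -50470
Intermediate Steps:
U(C, y) = -2 + (-4 + y)*(84 + C) (U(C, y) = -2 + (C + 84)*(-4 + y) = -2 + (84 + C)*(-4 + y) = -2 + (-4 + y)*(84 + C))
-49736 - U(((5 - 1*3) + 8)², -46 - 1*(-54)) = -49736 - (-338 - 4*((5 - 1*3) + 8)² + 84*(-46 - 1*(-54)) + ((5 - 1*3) + 8)²*(-46 - 1*(-54))) = -49736 - (-338 - 4*((5 - 3) + 8)² + 84*(-46 + 54) + ((5 - 3) + 8)²*(-46 + 54)) = -49736 - (-338 - 4*(2 + 8)² + 84*8 + (2 + 8)²*8) = -49736 - (-338 - 4*10² + 672 + 10²*8) = -49736 - (-338 - 4*100 + 672 + 100*8) = -49736 - (-338 - 400 + 672 + 800) = -49736 - 1*734 = -49736 - 734 = -50470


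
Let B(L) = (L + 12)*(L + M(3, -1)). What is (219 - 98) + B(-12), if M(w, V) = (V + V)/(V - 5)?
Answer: 121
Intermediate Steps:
M(w, V) = 2*V/(-5 + V) (M(w, V) = (2*V)/(-5 + V) = 2*V/(-5 + V))
B(L) = (12 + L)*(1/3 + L) (B(L) = (L + 12)*(L + 2*(-1)/(-5 - 1)) = (12 + L)*(L + 2*(-1)/(-6)) = (12 + L)*(L + 2*(-1)*(-1/6)) = (12 + L)*(L + 1/3) = (12 + L)*(1/3 + L))
(219 - 98) + B(-12) = (219 - 98) + (4 + (-12)**2 + (37/3)*(-12)) = 121 + (4 + 144 - 148) = 121 + 0 = 121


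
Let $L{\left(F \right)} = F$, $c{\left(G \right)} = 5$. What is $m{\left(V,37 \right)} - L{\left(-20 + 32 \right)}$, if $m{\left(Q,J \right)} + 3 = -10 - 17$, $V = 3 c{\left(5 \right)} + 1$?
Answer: $-42$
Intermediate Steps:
$V = 16$ ($V = 3 \cdot 5 + 1 = 15 + 1 = 16$)
$m{\left(Q,J \right)} = -30$ ($m{\left(Q,J \right)} = -3 - 27 = -30$)
$m{\left(V,37 \right)} - L{\left(-20 + 32 \right)} = -30 - \left(-20 + 32\right) = -30 - 12 = -42$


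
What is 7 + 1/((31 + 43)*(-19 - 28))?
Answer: 24345/3478 ≈ 6.9997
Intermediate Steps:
7 + 1/((31 + 43)*(-19 - 28)) = 7 + 1/(74*(-47)) = 7 + (1/74)*(-1/47) = 7 - 1/3478 = 24345/3478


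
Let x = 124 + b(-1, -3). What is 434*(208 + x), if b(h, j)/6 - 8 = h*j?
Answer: 172732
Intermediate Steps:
b(h, j) = 48 + 6*h*j (b(h, j) = 48 + 6*(h*j) = 48 + 6*h*j)
x = 190 (x = 124 + (48 + 6*(-1)*(-3)) = 124 + (48 + 18) = 124 + 66 = 190)
434*(208 + x) = 434*(208 + 190) = 434*398 = 172732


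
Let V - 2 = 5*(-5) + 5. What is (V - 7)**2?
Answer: 625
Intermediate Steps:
V = -18 (V = 2 + (5*(-5) + 5) = 2 + (-25 + 5) = 2 - 20 = -18)
(V - 7)**2 = (-18 - 7)**2 = (-25)**2 = 625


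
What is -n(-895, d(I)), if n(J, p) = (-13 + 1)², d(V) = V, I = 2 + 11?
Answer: -144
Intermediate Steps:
I = 13
n(J, p) = 144 (n(J, p) = (-12)² = 144)
-n(-895, d(I)) = -1*144 = -144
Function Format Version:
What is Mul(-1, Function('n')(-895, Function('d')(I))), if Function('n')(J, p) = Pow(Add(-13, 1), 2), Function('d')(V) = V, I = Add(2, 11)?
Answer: -144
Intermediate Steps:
I = 13
Function('n')(J, p) = 144 (Function('n')(J, p) = Pow(-12, 2) = 144)
Mul(-1, Function('n')(-895, Function('d')(I))) = Mul(-1, 144) = -144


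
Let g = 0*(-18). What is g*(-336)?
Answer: 0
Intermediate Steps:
g = 0
g*(-336) = 0*(-336) = 0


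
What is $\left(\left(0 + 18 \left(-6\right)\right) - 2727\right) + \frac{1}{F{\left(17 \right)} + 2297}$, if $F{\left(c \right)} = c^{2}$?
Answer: $- \frac{7331309}{2586} \approx -2835.0$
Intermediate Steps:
$\left(\left(0 + 18 \left(-6\right)\right) - 2727\right) + \frac{1}{F{\left(17 \right)} + 2297} = \left(\left(0 + 18 \left(-6\right)\right) - 2727\right) + \frac{1}{17^{2} + 2297} = \left(\left(0 - 108\right) - 2727\right) + \frac{1}{289 + 2297} = \left(-108 - 2727\right) + \frac{1}{2586} = -2835 + \frac{1}{2586} = - \frac{7331309}{2586}$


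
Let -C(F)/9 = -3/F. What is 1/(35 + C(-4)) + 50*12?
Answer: 67804/113 ≈ 600.04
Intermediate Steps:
C(F) = 27/F (C(F) = -(-27)/F = 27/F)
1/(35 + C(-4)) + 50*12 = 1/(35 + 27/(-4)) + 50*12 = 1/(35 + 27*(-1/4)) + 600 = 1/(35 - 27/4) + 600 = 1/(113/4) + 600 = 4/113 + 600 = 67804/113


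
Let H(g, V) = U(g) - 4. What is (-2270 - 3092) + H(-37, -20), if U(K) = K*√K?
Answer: -5366 - 37*I*√37 ≈ -5366.0 - 225.06*I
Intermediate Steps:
U(K) = K^(3/2)
H(g, V) = -4 + g^(3/2) (H(g, V) = g^(3/2) - 4 = -4 + g^(3/2))
(-2270 - 3092) + H(-37, -20) = (-2270 - 3092) + (-4 + (-37)^(3/2)) = -5362 + (-4 - 37*I*√37) = -5366 - 37*I*√37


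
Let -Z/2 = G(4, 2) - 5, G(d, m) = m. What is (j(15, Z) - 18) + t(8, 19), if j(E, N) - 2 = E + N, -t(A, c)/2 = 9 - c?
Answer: 25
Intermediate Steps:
t(A, c) = -18 + 2*c (t(A, c) = -2*(9 - c) = -18 + 2*c)
Z = 6 (Z = -2*(2 - 5) = -2*(-3) = 6)
j(E, N) = 2 + E + N (j(E, N) = 2 + (E + N) = 2 + E + N)
(j(15, Z) - 18) + t(8, 19) = ((2 + 15 + 6) - 18) + (-18 + 2*19) = (23 - 18) + (-18 + 38) = 5 + 20 = 25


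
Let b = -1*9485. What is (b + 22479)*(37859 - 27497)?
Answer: 134643828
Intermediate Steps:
b = -9485
(b + 22479)*(37859 - 27497) = (-9485 + 22479)*(37859 - 27497) = 12994*10362 = 134643828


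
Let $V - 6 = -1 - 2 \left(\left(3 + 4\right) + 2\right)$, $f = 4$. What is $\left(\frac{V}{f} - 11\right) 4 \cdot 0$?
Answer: $0$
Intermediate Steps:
$V = -13$ ($V = 6 - \left(1 + 2 \left(\left(3 + 4\right) + 2\right)\right) = 6 - \left(1 + 2 \left(7 + 2\right)\right) = 6 - 19 = -13$)
$\left(\frac{V}{f} - 11\right) 4 \cdot 0 = \left(- \frac{13}{4} - 11\right) 4 \cdot 0 = \left(\left(-13\right) \frac{1}{4} - 11\right) 0 = \left(- \frac{13}{4} - 11\right) 0 = \left(- \frac{57}{4}\right) 0 = 0$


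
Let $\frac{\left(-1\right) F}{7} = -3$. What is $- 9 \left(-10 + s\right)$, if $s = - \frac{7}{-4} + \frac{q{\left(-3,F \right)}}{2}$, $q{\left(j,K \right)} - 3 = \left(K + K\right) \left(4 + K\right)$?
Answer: $- \frac{18657}{4} \approx -4664.3$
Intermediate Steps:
$F = 21$ ($F = \left(-7\right) \left(-3\right) = 21$)
$q{\left(j,K \right)} = 3 + 2 K \left(4 + K\right)$ ($q{\left(j,K \right)} = 3 + \left(K + K\right) \left(4 + K\right) = 3 + 2 K \left(4 + K\right)$)
$s = \frac{2113}{4}$ ($s = - \frac{7}{-4} + \frac{3 + 2 \cdot 21^{2} + 8 \cdot 21}{2} = \left(-7\right) \left(- \frac{1}{4}\right) + \left(3 + 2 \cdot 441 + 168\right) \frac{1}{2} = \frac{7}{4} + \left(3 + 882 + 168\right) \frac{1}{2} = \frac{7}{4} + 1053 \cdot \frac{1}{2} = \frac{7}{4} + \frac{1053}{2} = \frac{2113}{4} \approx 528.25$)
$- 9 \left(-10 + s\right) = - 9 \left(-10 + \frac{2113}{4}\right) = \left(-9\right) \frac{2073}{4} = - \frac{18657}{4}$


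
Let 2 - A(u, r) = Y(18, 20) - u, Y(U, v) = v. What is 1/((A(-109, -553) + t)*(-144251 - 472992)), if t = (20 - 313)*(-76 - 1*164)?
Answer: -1/43326137899 ≈ -2.3081e-11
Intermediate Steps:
A(u, r) = -18 + u (A(u, r) = 2 - (20 - u) = 2 + (-20 + u) = -18 + u)
t = 70320 (t = -293*(-76 - 164) = -293*(-240) = 70320)
1/((A(-109, -553) + t)*(-144251 - 472992)) = 1/(((-18 - 109) + 70320)*(-144251 - 472992)) = 1/((-127 + 70320)*(-617243)) = 1/(70193*(-617243)) = 1/(-43326137899) = -1/43326137899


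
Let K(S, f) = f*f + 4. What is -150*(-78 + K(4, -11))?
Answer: -7050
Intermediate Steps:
K(S, f) = 4 + f² (K(S, f) = f² + 4 = 4 + f²)
-150*(-78 + K(4, -11)) = -150*(-78 + (4 + (-11)²)) = -150*(-78 + (4 + 121)) = -150*(-78 + 125) = -150*47 = -7050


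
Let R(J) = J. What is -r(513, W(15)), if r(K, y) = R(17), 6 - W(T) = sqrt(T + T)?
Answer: -17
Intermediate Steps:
W(T) = 6 - sqrt(2)*sqrt(T) (W(T) = 6 - sqrt(T + T) = 6 - sqrt(2*T) = 6 - sqrt(2)*sqrt(T))
r(K, y) = 17
-r(513, W(15)) = -1*17 = -17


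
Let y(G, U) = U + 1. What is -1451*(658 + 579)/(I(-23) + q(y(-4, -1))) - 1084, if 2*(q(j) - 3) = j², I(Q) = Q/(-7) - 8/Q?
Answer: -290134519/1068 ≈ -2.7166e+5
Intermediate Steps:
y(G, U) = 1 + U
I(Q) = -8/Q - Q/7 (I(Q) = Q*(-⅐) - 8/Q = -Q/7 - 8/Q = -8/Q - Q/7)
q(j) = 3 + j²/2
-1451*(658 + 579)/(I(-23) + q(y(-4, -1))) - 1084 = -1451*(658 + 579)/((-8/(-23) - ⅐*(-23)) + (3 + (1 - 1)²/2)) - 1084 = -1794887/((-8*(-1/23) + 23/7) + (3 + (½)*0²)) - 1084 = -1794887/((8/23 + 23/7) + (3 + (½)*0)) - 1084 = -1794887/(585/161 + (3 + 0)) - 1084 = -1794887/(585/161 + 3) - 1084 = -1794887/1068/161 - 1084 = -1794887*161/1068 - 1084 = -1451*199157/1068 - 1084 = -288976807/1068 - 1084 = -290134519/1068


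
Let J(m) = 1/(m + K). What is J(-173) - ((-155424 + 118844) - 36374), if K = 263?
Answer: 6565861/90 ≈ 72954.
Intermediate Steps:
J(m) = 1/(263 + m) (J(m) = 1/(m + 263) = 1/(263 + m))
J(-173) - ((-155424 + 118844) - 36374) = 1/(263 - 173) - ((-155424 + 118844) - 36374) = 1/90 - (-36580 - 36374) = 1/90 - 1*(-72954) = 1/90 + 72954 = 6565861/90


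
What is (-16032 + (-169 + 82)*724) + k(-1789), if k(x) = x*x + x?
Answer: 3119712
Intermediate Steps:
k(x) = x + x² (k(x) = x² + x = x + x²)
(-16032 + (-169 + 82)*724) + k(-1789) = (-16032 + (-169 + 82)*724) - 1789*(1 - 1789) = (-16032 - 87*724) - 1789*(-1788) = (-16032 - 62988) + 3198732 = -79020 + 3198732 = 3119712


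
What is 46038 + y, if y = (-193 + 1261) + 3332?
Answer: 50438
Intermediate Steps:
y = 4400 (y = 1068 + 3332 = 4400)
46038 + y = 46038 + 4400 = 50438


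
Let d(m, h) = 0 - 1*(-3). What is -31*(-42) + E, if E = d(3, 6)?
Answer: 1305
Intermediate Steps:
d(m, h) = 3 (d(m, h) = 0 + 3 = 3)
E = 3
-31*(-42) + E = -31*(-42) + 3 = 1302 + 3 = 1305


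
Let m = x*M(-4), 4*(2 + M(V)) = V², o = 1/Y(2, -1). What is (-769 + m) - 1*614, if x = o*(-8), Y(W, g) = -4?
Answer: -1379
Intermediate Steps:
o = -¼ (o = 1/(-4) = -¼ ≈ -0.25000)
M(V) = -2 + V²/4
x = 2 (x = -¼*(-8) = 2)
m = 4 (m = 2*(-2 + (¼)*(-4)²) = 2*(-2 + (¼)*16) = 2*(-2 + 4) = 2*2 = 4)
(-769 + m) - 1*614 = (-769 + 4) - 1*614 = -765 - 614 = -1379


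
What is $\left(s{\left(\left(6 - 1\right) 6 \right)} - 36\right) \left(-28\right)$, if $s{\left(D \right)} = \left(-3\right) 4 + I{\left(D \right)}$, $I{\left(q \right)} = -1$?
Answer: $1372$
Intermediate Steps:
$s{\left(D \right)} = -13$ ($s{\left(D \right)} = \left(-3\right) 4 - 1 = -12 - 1 = -13$)
$\left(s{\left(\left(6 - 1\right) 6 \right)} - 36\right) \left(-28\right) = \left(-13 - 36\right) \left(-28\right) = \left(-49\right) \left(-28\right) = 1372$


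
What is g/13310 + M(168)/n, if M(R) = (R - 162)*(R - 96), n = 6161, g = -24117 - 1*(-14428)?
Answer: -53944009/82002910 ≈ -0.65783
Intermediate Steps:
g = -9689 (g = -24117 + 14428 = -9689)
M(R) = (-162 + R)*(-96 + R)
g/13310 + M(168)/n = -9689/13310 + (15552 + 168² - 258*168)/6161 = -9689*1/13310 + (15552 + 28224 - 43344)*(1/6161) = -9689/13310 + 432*(1/6161) = -9689/13310 + 432/6161 = -53944009/82002910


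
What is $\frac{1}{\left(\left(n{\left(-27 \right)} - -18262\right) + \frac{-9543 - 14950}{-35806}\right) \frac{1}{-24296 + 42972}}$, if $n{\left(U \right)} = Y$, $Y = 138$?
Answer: $\frac{668712856}{658854893} \approx 1.015$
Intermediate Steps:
$n{\left(U \right)} = 138$
$\frac{1}{\left(\left(n{\left(-27 \right)} - -18262\right) + \frac{-9543 - 14950}{-35806}\right) \frac{1}{-24296 + 42972}} = \frac{1}{\left(\left(138 - -18262\right) + \frac{-9543 - 14950}{-35806}\right) \frac{1}{-24296 + 42972}} = \frac{1}{\left(\left(138 + 18262\right) - - \frac{24493}{35806}\right) \frac{1}{18676}} = \frac{1}{\left(18400 + \frac{24493}{35806}\right) \frac{1}{18676}} = \frac{1}{\frac{658854893}{35806} \cdot \frac{1}{18676}} = \frac{1}{\frac{658854893}{668712856}} = \frac{668712856}{658854893}$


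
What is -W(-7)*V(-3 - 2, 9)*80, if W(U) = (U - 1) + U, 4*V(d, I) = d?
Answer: -1500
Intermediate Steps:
V(d, I) = d/4
W(U) = -1 + 2*U (W(U) = (-1 + U) + U = -1 + 2*U)
-W(-7)*V(-3 - 2, 9)*80 = -(-1 + 2*(-7))*((-3 - 2)/4)*80 = -(-1 - 14)*((¼)*(-5))*80 = -(-15*(-5/4))*80 = -75*80/4 = -1*1500 = -1500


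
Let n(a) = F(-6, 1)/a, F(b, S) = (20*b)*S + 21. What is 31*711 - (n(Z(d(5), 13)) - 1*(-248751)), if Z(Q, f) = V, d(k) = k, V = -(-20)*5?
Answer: -22670901/100 ≈ -2.2671e+5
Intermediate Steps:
V = 100 (V = -4*(-25) = 100)
F(b, S) = 21 + 20*S*b (F(b, S) = 20*S*b + 21 = 21 + 20*S*b)
Z(Q, f) = 100
n(a) = -99/a (n(a) = (21 + 20*1*(-6))/a = (21 - 120)/a = -99/a)
31*711 - (n(Z(d(5), 13)) - 1*(-248751)) = 31*711 - (-99/100 - 1*(-248751)) = 22041 - (-99*1/100 + 248751) = 22041 - (-99/100 + 248751) = 22041 - 1*24875001/100 = 22041 - 24875001/100 = -22670901/100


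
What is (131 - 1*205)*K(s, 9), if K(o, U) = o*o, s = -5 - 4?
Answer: -5994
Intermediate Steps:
s = -9
K(o, U) = o²
(131 - 1*205)*K(s, 9) = (131 - 1*205)*(-9)² = (131 - 205)*81 = -74*81 = -5994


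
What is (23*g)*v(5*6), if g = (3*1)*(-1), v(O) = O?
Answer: -2070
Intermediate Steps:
g = -3 (g = 3*(-1) = -3)
(23*g)*v(5*6) = (23*(-3))*(5*6) = -69*30 = -2070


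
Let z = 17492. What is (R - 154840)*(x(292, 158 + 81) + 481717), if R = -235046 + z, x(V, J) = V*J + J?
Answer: -205466155136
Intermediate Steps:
x(V, J) = J + J*V (x(V, J) = J*V + J = J + J*V)
R = -217554 (R = -235046 + 17492 = -217554)
(R - 154840)*(x(292, 158 + 81) + 481717) = (-217554 - 154840)*((158 + 81)*(1 + 292) + 481717) = -372394*(239*293 + 481717) = -372394*(70027 + 481717) = -372394*551744 = -205466155136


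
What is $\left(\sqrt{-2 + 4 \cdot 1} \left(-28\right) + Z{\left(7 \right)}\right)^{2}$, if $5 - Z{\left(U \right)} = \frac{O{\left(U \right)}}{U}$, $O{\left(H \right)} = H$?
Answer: $1584 - 224 \sqrt{2} \approx 1267.2$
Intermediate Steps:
$Z{\left(U \right)} = 4$ ($Z{\left(U \right)} = 5 - \frac{U}{U} = 5 - 1 = 4$)
$\left(\sqrt{-2 + 4 \cdot 1} \left(-28\right) + Z{\left(7 \right)}\right)^{2} = \left(\sqrt{-2 + 4 \cdot 1} \left(-28\right) + 4\right)^{2} = \left(\sqrt{-2 + 4} \left(-28\right) + 4\right)^{2} = \left(\sqrt{2} \left(-28\right) + 4\right)^{2} = \left(- 28 \sqrt{2} + 4\right)^{2} = \left(4 - 28 \sqrt{2}\right)^{2}$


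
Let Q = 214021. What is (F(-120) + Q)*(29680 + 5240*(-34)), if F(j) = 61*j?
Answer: -30690964480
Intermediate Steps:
(F(-120) + Q)*(29680 + 5240*(-34)) = (61*(-120) + 214021)*(29680 + 5240*(-34)) = (-7320 + 214021)*(29680 - 178160) = 206701*(-148480) = -30690964480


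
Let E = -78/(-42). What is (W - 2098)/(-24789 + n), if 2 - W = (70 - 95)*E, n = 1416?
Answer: 14347/163611 ≈ 0.087690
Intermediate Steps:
E = 13/7 (E = -78*(-1/42) = 13/7 ≈ 1.8571)
W = 339/7 (W = 2 - (70 - 95)*13/7 = 2 - (-25)*13/7 = 2 - 1*(-325/7) = 2 + 325/7 = 339/7 ≈ 48.429)
(W - 2098)/(-24789 + n) = (339/7 - 2098)/(-24789 + 1416) = -14347/7/(-23373) = -14347/7*(-1/23373) = 14347/163611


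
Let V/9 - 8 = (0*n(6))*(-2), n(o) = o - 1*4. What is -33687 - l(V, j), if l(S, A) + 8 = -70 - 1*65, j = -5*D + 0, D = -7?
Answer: -33544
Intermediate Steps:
n(o) = -4 + o (n(o) = o - 4 = -4 + o)
V = 72 (V = 72 + 9*((0*(-4 + 6))*(-2)) = 72 + 9*((0*2)*(-2)) = 72 + 9*(0*(-2)) = 72 + 9*0 = 72 + 0 = 72)
j = 35 (j = -5*(-7) + 0 = 35 + 0 = 35)
l(S, A) = -143 (l(S, A) = -8 + (-70 - 1*65) = -8 + (-70 - 65) = -8 - 135 = -143)
-33687 - l(V, j) = -33687 - 1*(-143) = -33687 + 143 = -33544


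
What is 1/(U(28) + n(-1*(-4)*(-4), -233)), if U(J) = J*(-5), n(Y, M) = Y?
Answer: -1/156 ≈ -0.0064103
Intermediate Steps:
U(J) = -5*J
1/(U(28) + n(-1*(-4)*(-4), -233)) = 1/(-5*28 - 1*(-4)*(-4)) = 1/(-140 + 4*(-4)) = 1/(-140 - 16) = 1/(-156) = -1/156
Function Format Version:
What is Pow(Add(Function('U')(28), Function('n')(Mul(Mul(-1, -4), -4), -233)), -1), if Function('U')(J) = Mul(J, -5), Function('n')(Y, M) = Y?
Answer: Rational(-1, 156) ≈ -0.0064103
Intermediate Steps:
Function('U')(J) = Mul(-5, J)
Pow(Add(Function('U')(28), Function('n')(Mul(Mul(-1, -4), -4), -233)), -1) = Pow(Add(Mul(-5, 28), Mul(Mul(-1, -4), -4)), -1) = Pow(Add(-140, Mul(4, -4)), -1) = Pow(Add(-140, -16), -1) = Pow(-156, -1) = Rational(-1, 156)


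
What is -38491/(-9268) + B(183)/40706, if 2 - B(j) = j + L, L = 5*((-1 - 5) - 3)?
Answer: 782777099/188631604 ≈ 4.1498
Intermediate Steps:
L = -45 (L = 5*(-6 - 3) = 5*(-9) = -45)
B(j) = 47 - j (B(j) = 2 - (j - 45) = 2 - (-45 + j) = 2 + (45 - j) = 47 - j)
-38491/(-9268) + B(183)/40706 = -38491/(-9268) + (47 - 1*183)/40706 = -38491*(-1/9268) + (47 - 183)*(1/40706) = 38491/9268 - 136*1/40706 = 38491/9268 - 68/20353 = 782777099/188631604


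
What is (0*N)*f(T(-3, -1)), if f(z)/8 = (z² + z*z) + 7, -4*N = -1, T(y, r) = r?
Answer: 0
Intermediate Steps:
N = ¼ (N = -¼*(-1) = ¼ ≈ 0.25000)
f(z) = 56 + 16*z² (f(z) = 8*((z² + z*z) + 7) = 8*((z² + z²) + 7) = 8*(2*z² + 7) = 8*(7 + 2*z²) = 56 + 16*z²)
(0*N)*f(T(-3, -1)) = (0*(¼))*(56 + 16*(-1)²) = 0*(56 + 16*1) = 0*(56 + 16) = 0*72 = 0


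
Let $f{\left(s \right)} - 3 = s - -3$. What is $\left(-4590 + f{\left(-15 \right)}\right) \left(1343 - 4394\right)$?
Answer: $14031549$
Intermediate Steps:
$f{\left(s \right)} = 6 + s$ ($f{\left(s \right)} = 3 + \left(s - -3\right) = 3 + \left(s + 3\right) = 3 + \left(3 + s\right) = 6 + s$)
$\left(-4590 + f{\left(-15 \right)}\right) \left(1343 - 4394\right) = \left(-4590 + \left(6 - 15\right)\right) \left(1343 - 4394\right) = \left(-4590 - 9\right) \left(-3051\right) = \left(-4599\right) \left(-3051\right) = 14031549$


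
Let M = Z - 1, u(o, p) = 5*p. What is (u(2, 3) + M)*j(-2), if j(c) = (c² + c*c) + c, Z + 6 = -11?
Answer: -18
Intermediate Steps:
Z = -17 (Z = -6 - 11 = -17)
j(c) = c + 2*c² (j(c) = (c² + c²) + c = 2*c² + c = c + 2*c²)
M = -18 (M = -17 - 1 = -18)
(u(2, 3) + M)*j(-2) = (5*3 - 18)*(-2*(1 + 2*(-2))) = (15 - 18)*(-2*(1 - 4)) = -(-6)*(-3) = -3*6 = -18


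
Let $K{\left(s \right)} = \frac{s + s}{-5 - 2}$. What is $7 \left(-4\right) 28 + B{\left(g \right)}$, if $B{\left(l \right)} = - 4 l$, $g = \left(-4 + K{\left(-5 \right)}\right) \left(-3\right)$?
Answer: $- \frac{5704}{7} \approx -814.86$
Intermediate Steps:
$K{\left(s \right)} = - \frac{2 s}{7}$ ($K{\left(s \right)} = \frac{2 s}{-7} = 2 s \left(- \frac{1}{7}\right) = - \frac{2 s}{7}$)
$g = \frac{54}{7}$ ($g = \left(-4 - - \frac{10}{7}\right) \left(-3\right) = \left(-4 + \frac{10}{7}\right) \left(-3\right) = \left(- \frac{18}{7}\right) \left(-3\right) = \frac{54}{7} \approx 7.7143$)
$7 \left(-4\right) 28 + B{\left(g \right)} = 7 \left(-4\right) 28 - \frac{216}{7} = \left(-28\right) 28 - \frac{216}{7} = -784 - \frac{216}{7} = - \frac{5704}{7}$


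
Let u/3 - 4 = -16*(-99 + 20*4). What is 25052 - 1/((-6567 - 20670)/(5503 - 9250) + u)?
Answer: 29139357811/1163155 ≈ 25052.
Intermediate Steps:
u = 924 (u = 12 + 3*(-16*(-99 + 20*4)) = 12 + 3*(-16*(-99 + 80)) = 12 + 3*(-16*(-19)) = 12 + 3*304 = 12 + 912 = 924)
25052 - 1/((-6567 - 20670)/(5503 - 9250) + u) = 25052 - 1/((-6567 - 20670)/(5503 - 9250) + 924) = 25052 - 1/(-27237/(-3747) + 924) = 25052 - 1/(-27237*(-1/3747) + 924) = 25052 - 1/(9079/1249 + 924) = 25052 - 1/1163155/1249 = 25052 - 1*1249/1163155 = 25052 - 1249/1163155 = 29139357811/1163155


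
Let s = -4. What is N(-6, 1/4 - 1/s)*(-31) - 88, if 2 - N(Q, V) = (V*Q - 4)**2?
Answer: 1369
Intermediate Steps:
N(Q, V) = 2 - (-4 + Q*V)**2 (N(Q, V) = 2 - (V*Q - 4)**2 = 2 - (Q*V - 4)**2 = 2 - (-4 + Q*V)**2)
N(-6, 1/4 - 1/s)*(-31) - 88 = (2 - (-4 - 6*(1/4 - 1/(-4)))**2)*(-31) - 88 = (2 - (-4 - 6*(1*(1/4) - 1*(-1/4)))**2)*(-31) - 88 = (2 - (-4 - 6*(1/4 + 1/4))**2)*(-31) - 88 = (2 - (-4 - 6*1/2)**2)*(-31) - 88 = (2 - (-4 - 3)**2)*(-31) - 88 = (2 - 1*(-7)**2)*(-31) - 88 = (2 - 1*49)*(-31) - 88 = (2 - 49)*(-31) - 88 = -47*(-31) - 88 = 1457 - 88 = 1369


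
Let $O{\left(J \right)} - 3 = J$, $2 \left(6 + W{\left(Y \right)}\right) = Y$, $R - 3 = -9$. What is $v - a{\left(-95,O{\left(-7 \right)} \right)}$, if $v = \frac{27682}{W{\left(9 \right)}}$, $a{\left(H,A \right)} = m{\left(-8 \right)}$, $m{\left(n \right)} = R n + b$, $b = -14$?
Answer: $- \frac{55466}{3} \approx -18489.0$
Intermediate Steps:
$R = -6$ ($R = 3 - 9 = -6$)
$W{\left(Y \right)} = -6 + \frac{Y}{2}$
$O{\left(J \right)} = 3 + J$
$m{\left(n \right)} = -14 - 6 n$ ($m{\left(n \right)} = - 6 n - 14 = -14 - 6 n$)
$a{\left(H,A \right)} = 34$ ($a{\left(H,A \right)} = -14 - -48 = -14 + 48 = 34$)
$v = - \frac{55364}{3}$ ($v = \frac{27682}{-6 + \frac{1}{2} \cdot 9} = \frac{27682}{-6 + \frac{9}{2}} = \frac{27682}{- \frac{3}{2}} = 27682 \left(- \frac{2}{3}\right) = - \frac{55364}{3} \approx -18455.0$)
$v - a{\left(-95,O{\left(-7 \right)} \right)} = - \frac{55364}{3} - 34 = - \frac{55466}{3}$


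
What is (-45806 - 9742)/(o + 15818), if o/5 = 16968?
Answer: -27774/50329 ≈ -0.55185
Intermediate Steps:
o = 84840 (o = 5*16968 = 84840)
(-45806 - 9742)/(o + 15818) = (-45806 - 9742)/(84840 + 15818) = -55548/100658 = -55548*1/100658 = -27774/50329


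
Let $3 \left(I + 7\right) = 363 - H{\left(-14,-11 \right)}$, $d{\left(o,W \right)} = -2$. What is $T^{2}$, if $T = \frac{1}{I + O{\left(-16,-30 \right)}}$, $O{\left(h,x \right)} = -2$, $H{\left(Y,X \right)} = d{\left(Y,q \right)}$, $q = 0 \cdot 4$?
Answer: $\frac{9}{114244} \approx 7.8779 \cdot 10^{-5}$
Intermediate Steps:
$q = 0$
$H{\left(Y,X \right)} = -2$
$I = \frac{344}{3}$ ($I = -7 + \frac{363 - -2}{3} = -7 + \frac{363 + 2}{3} = -7 + \frac{1}{3} \cdot 365 = -7 + \frac{365}{3} = \frac{344}{3} \approx 114.67$)
$T = \frac{3}{338}$ ($T = \frac{1}{\frac{344}{3} - 2} = \frac{1}{\frac{338}{3}} = \frac{3}{338} \approx 0.0088757$)
$T^{2} = \left(\frac{3}{338}\right)^{2} = \frac{9}{114244}$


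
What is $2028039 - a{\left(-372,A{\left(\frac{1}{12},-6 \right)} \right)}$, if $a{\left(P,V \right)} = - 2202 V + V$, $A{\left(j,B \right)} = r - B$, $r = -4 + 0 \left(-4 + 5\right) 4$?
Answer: $2032441$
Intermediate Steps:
$r = -4$ ($r = -4 + 0 \cdot 1 \cdot 4 = -4 + 0 \cdot 4 = -4 + 0 = -4$)
$A{\left(j,B \right)} = -4 - B$
$a{\left(P,V \right)} = - 2201 V$
$2028039 - a{\left(-372,A{\left(\frac{1}{12},-6 \right)} \right)} = 2028039 - - 2201 \left(-4 - -6\right) = 2028039 - - 2201 \left(-4 + 6\right) = 2028039 - \left(-2201\right) 2 = 2028039 - -4402 = 2028039 + 4402 = 2032441$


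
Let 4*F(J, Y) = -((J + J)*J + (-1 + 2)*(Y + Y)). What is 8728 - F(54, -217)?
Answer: 20155/2 ≈ 10078.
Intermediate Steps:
F(J, Y) = -Y/2 - J**2/2 (F(J, Y) = (-((J + J)*J + (-1 + 2)*(Y + Y)))/4 = (-((2*J)*J + 1*(2*Y)))/4 = (-(2*J**2 + 2*Y))/4 = (-(2*Y + 2*J**2))/4 = (-2*Y - 2*J**2)/4 = -Y/2 - J**2/2)
8728 - F(54, -217) = 8728 - (-1/2*(-217) - 1/2*54**2) = 8728 - (217/2 - 1/2*2916) = 8728 - (217/2 - 1458) = 8728 - 1*(-2699/2) = 8728 + 2699/2 = 20155/2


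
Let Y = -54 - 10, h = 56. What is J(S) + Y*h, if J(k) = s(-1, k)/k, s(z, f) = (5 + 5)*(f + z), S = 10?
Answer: -3575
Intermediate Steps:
s(z, f) = 10*f + 10*z (s(z, f) = 10*(f + z) = 10*f + 10*z)
Y = -64
J(k) = (-10 + 10*k)/k (J(k) = (10*k + 10*(-1))/k = (10*k - 10)/k = (-10 + 10*k)/k)
J(S) + Y*h = (10 - 10/10) - 64*56 = (10 - 10*1/10) - 3584 = (10 - 1) - 3584 = 9 - 3584 = -3575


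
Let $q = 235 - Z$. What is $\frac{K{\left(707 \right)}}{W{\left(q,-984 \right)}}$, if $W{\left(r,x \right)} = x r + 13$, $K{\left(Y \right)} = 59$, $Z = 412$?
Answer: $\frac{59}{174181} \approx 0.00033873$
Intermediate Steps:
$q = -177$ ($q = 235 - 412 = -177$)
$W{\left(r,x \right)} = 13 + r x$ ($W{\left(r,x \right)} = r x + 13 = 13 + r x$)
$\frac{K{\left(707 \right)}}{W{\left(q,-984 \right)}} = \frac{59}{13 - -174168} = \frac{59}{13 + 174168} = \frac{59}{174181}$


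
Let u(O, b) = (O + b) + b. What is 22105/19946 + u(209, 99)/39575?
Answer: 882923397/789362950 ≈ 1.1185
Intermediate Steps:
u(O, b) = O + 2*b
22105/19946 + u(209, 99)/39575 = 22105/19946 + (209 + 2*99)/39575 = 22105*(1/19946) + (209 + 198)*(1/39575) = 22105/19946 + 407*(1/39575) = 22105/19946 + 407/39575 = 882923397/789362950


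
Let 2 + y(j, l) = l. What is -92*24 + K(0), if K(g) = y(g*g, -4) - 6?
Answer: -2220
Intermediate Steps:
y(j, l) = -2 + l
K(g) = -12 (K(g) = (-2 - 4) - 6 = -6 - 6 = -12)
-92*24 + K(0) = -92*24 - 12 = -2208 - 12 = -2220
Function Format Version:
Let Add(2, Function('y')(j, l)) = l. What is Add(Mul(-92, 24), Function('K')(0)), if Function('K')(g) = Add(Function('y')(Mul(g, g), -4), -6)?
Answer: -2220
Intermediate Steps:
Function('y')(j, l) = Add(-2, l)
Function('K')(g) = -12 (Function('K')(g) = Add(Add(-2, -4), -6) = Add(-6, -6) = -12)
Add(Mul(-92, 24), Function('K')(0)) = Add(Mul(-92, 24), -12) = Add(-2208, -12) = -2220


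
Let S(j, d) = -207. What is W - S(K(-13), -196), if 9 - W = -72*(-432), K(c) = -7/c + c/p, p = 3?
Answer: -30888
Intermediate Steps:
K(c) = -7/c + c/3
W = -31095 (W = 9 - (-72)*(-432) = 9 - 1*31104 = 9 - 31104 = -31095)
W - S(K(-13), -196) = -31095 - 1*(-207) = -31095 + 207 = -30888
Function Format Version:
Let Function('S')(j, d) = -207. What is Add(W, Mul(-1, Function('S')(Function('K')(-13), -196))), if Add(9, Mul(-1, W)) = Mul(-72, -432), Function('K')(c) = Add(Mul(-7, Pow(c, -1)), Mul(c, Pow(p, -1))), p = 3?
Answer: -30888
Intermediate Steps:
Function('K')(c) = Add(Mul(-7, Pow(c, -1)), Mul(Rational(1, 3), c)) (Function('K')(c) = Add(Mul(-7, Pow(c, -1)), Mul(c, Pow(3, -1))) = Add(Mul(-7, Pow(c, -1)), Mul(c, Rational(1, 3))) = Add(Mul(-7, Pow(c, -1)), Mul(Rational(1, 3), c)))
W = -31095 (W = Add(9, Mul(-1, Mul(-72, -432))) = Add(9, Mul(-1, 31104)) = Add(9, -31104) = -31095)
Add(W, Mul(-1, Function('S')(Function('K')(-13), -196))) = Add(-31095, Mul(-1, -207)) = Add(-31095, 207) = -30888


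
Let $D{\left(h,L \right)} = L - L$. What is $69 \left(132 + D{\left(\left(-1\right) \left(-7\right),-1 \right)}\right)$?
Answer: $9108$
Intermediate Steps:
$D{\left(h,L \right)} = 0$
$69 \left(132 + D{\left(\left(-1\right) \left(-7\right),-1 \right)}\right) = 69 \left(132 + 0\right) = 69 \cdot 132 = 9108$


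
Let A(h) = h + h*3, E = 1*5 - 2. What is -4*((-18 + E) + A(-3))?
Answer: 108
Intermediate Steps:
E = 3 (E = 5 - 2 = 3)
A(h) = 4*h (A(h) = h + 3*h = 4*h)
-4*((-18 + E) + A(-3)) = -4*((-18 + 3) + 4*(-3)) = -4*(-15 - 12) = -4*(-27) = 108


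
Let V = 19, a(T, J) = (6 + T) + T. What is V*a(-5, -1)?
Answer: -76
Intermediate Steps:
a(T, J) = 6 + 2*T
V*a(-5, -1) = 19*(6 + 2*(-5)) = 19*(6 - 10) = 19*(-4) = -76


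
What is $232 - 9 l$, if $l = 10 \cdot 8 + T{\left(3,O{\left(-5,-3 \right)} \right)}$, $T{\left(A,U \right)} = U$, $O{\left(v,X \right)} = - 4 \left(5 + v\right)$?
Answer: $-488$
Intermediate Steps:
$O{\left(v,X \right)} = -20 - 4 v$
$l = 80$ ($l = 10 \cdot 8 - 0 = 80 + \left(-20 + 20\right) = 80 + 0 = 80$)
$232 - 9 l = 232 - 720 = -488$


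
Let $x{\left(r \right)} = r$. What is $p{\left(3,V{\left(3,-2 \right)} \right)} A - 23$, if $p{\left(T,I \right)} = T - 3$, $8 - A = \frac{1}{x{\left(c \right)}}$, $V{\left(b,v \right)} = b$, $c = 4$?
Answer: $-23$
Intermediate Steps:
$A = \frac{31}{4}$ ($A = 8 - \frac{1}{4} = \frac{31}{4} \approx 7.75$)
$p{\left(T,I \right)} = -3 + T$ ($p{\left(T,I \right)} = T - 3 = -3 + T$)
$p{\left(3,V{\left(3,-2 \right)} \right)} A - 23 = \left(-3 + 3\right) \frac{31}{4} - 23 = 0 \cdot \frac{31}{4} - 23 = 0 - 23 = -23$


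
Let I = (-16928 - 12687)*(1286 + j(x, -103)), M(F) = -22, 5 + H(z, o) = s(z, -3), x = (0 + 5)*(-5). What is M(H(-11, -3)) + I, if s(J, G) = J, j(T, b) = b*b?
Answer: -352270447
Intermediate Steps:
x = -25 (x = 5*(-5) = -25)
j(T, b) = b**2
H(z, o) = -5 + z
I = -352270425 (I = (-16928 - 12687)*(1286 + (-103)**2) = -29615*(1286 + 10609) = -29615*11895 = -352270425)
M(H(-11, -3)) + I = -22 - 352270425 = -352270447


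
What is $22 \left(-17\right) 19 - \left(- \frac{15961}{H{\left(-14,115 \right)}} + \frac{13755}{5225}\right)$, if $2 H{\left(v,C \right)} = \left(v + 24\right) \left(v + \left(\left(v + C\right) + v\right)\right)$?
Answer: $- \frac{538946184}{76285} \approx -7064.9$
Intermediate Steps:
$H{\left(v,C \right)} = \frac{\left(24 + v\right) \left(C + 3 v\right)}{2}$ ($H{\left(v,C \right)} = \frac{\left(v + 24\right) \left(v + \left(\left(v + C\right) + v\right)\right)}{2} = \frac{\left(24 + v\right) \left(v + \left(\left(C + v\right) + v\right)\right)}{2} = \frac{\left(24 + v\right) \left(v + \left(C + 2 v\right)\right)}{2} = \frac{\left(24 + v\right) \left(C + 3 v\right)}{2}$)
$22 \left(-17\right) 19 - \left(- \frac{15961}{H{\left(-14,115 \right)}} + \frac{13755}{5225}\right) = 22 \left(-17\right) 19 - \left(- \frac{15961}{12 \cdot 115 + 36 \left(-14\right) + \frac{3 \left(-14\right)^{2}}{2} + \frac{1}{2} \cdot 115 \left(-14\right)} + \frac{13755}{5225}\right) = \left(-374\right) 19 - \left(- \frac{15961}{1380 - 504 + \frac{3}{2} \cdot 196 - 805} + 13755 \cdot \frac{1}{5225}\right) = -7106 - \left(- \frac{15961}{1380 - 504 + 294 - 805} + \frac{2751}{1045}\right) = -7106 - \left(- \frac{15961}{365} + \frac{2751}{1045}\right) = -7106 - - \frac{3135026}{76285} = -7106 + \frac{3135026}{76285} = - \frac{538946184}{76285}$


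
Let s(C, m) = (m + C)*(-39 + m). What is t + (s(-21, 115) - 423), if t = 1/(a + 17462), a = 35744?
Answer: 357597527/53206 ≈ 6721.0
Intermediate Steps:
s(C, m) = (-39 + m)*(C + m) (s(C, m) = (C + m)*(-39 + m) = (-39 + m)*(C + m))
t = 1/53206 (t = 1/(35744 + 17462) = 1/53206 ≈ 1.8795e-5)
t + (s(-21, 115) - 423) = 1/53206 + ((115² - 39*(-21) - 39*115 - 21*115) - 423) = 1/53206 + ((13225 + 819 - 4485 - 2415) - 423) = 1/53206 + (7144 - 423) = 1/53206 + 6721 = 357597527/53206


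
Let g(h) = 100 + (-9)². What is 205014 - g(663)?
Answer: 204833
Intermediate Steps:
g(h) = 181 (g(h) = 100 + 81 = 181)
205014 - g(663) = 205014 - 1*181 = 205014 - 181 = 204833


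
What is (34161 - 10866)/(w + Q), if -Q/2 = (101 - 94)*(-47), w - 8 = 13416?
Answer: 7765/4694 ≈ 1.6542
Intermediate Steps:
w = 13424 (w = 8 + 13416 = 13424)
Q = 658 (Q = -2*(101 - 94)*(-47) = -14*(-47) = -2*(-329) = 658)
(34161 - 10866)/(w + Q) = (34161 - 10866)/(13424 + 658) = 23295/14082 = 23295*(1/14082) = 7765/4694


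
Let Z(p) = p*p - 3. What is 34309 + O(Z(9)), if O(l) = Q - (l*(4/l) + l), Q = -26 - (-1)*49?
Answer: 34250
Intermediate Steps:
Z(p) = -3 + p**2 (Z(p) = p**2 - 3 = -3 + p**2)
Q = 23 (Q = -26 - 1*(-49) = -26 + 49 = 23)
O(l) = 19 - l (O(l) = 23 - (l*(4/l) + l) = 23 - (4 + l) = 23 + (-4 - l) = 19 - l)
34309 + O(Z(9)) = 34309 + (19 - (-3 + 9**2)) = 34309 + (19 - (-3 + 81)) = 34309 + (19 - 1*78) = 34309 + (19 - 78) = 34309 - 59 = 34250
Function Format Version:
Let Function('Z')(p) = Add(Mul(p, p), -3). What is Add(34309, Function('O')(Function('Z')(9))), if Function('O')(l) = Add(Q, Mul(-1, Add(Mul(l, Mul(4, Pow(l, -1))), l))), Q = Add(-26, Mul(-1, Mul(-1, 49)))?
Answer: 34250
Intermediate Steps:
Function('Z')(p) = Add(-3, Pow(p, 2)) (Function('Z')(p) = Add(Pow(p, 2), -3) = Add(-3, Pow(p, 2)))
Q = 23 (Q = Add(-26, Mul(-1, -49)) = Add(-26, 49) = 23)
Function('O')(l) = Add(19, Mul(-1, l)) (Function('O')(l) = Add(23, Mul(-1, Add(Mul(l, Mul(4, Pow(l, -1))), l))) = Add(23, Mul(-1, Add(4, l))) = Add(23, Add(-4, Mul(-1, l))) = Add(19, Mul(-1, l)))
Add(34309, Function('O')(Function('Z')(9))) = Add(34309, Add(19, Mul(-1, Add(-3, Pow(9, 2))))) = Add(34309, Add(19, Mul(-1, Add(-3, 81)))) = Add(34309, Add(19, Mul(-1, 78))) = Add(34309, Add(19, -78)) = Add(34309, -59) = 34250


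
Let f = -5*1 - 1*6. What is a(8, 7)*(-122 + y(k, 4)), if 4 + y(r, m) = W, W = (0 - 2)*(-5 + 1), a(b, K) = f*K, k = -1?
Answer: 9086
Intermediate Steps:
f = -11 (f = -5 - 6 = -11)
a(b, K) = -11*K
W = 8 (W = -2*(-4) = 8)
y(r, m) = 4 (y(r, m) = -4 + 8 = 4)
a(8, 7)*(-122 + y(k, 4)) = (-11*7)*(-122 + 4) = -77*(-118) = 9086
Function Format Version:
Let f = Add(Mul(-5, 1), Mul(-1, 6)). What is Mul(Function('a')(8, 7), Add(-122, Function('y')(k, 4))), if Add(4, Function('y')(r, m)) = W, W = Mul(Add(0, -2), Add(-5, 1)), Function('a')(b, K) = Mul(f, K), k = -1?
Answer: 9086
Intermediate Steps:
f = -11 (f = Add(-5, -6) = -11)
Function('a')(b, K) = Mul(-11, K)
W = 8 (W = Mul(-2, -4) = 8)
Function('y')(r, m) = 4 (Function('y')(r, m) = Add(-4, 8) = 4)
Mul(Function('a')(8, 7), Add(-122, Function('y')(k, 4))) = Mul(Mul(-11, 7), Add(-122, 4)) = Mul(-77, -118) = 9086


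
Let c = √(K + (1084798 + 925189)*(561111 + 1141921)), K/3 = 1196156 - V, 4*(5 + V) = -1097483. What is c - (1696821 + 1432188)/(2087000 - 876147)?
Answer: -3129009/1210853 + √13692306368717/2 ≈ 1.8502e+6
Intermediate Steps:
V = -1097503/4 (V = -5 + (¼)*(-1097483) = -5 - 1097483/4 = -1097503/4 ≈ -2.7438e+5)
K = 17646381/4 (K = 3*(1196156 - 1*(-1097503/4)) = 3*(1196156 + 1097503/4) = 3*(5882127/4) = 17646381/4 ≈ 4.4116e+6)
c = √13692306368717/2 (c = √(17646381/4 + (1084798 + 925189)*(561111 + 1141921)) = √(17646381/4 + 2009987*1703032) = √(17646381/4 + 3423072180584) = √(13692306368717/4) = √13692306368717/2 ≈ 1.8502e+6)
c - (1696821 + 1432188)/(2087000 - 876147) = √13692306368717/2 - (1696821 + 1432188)/(2087000 - 876147) = √13692306368717/2 - 3129009/1210853 = -3129009/1210853 + √13692306368717/2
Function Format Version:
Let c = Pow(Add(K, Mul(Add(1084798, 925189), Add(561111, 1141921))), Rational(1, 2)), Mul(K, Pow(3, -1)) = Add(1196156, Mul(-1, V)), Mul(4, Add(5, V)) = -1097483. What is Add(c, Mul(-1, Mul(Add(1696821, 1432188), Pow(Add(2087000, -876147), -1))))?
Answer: Add(Rational(-3129009, 1210853), Mul(Rational(1, 2), Pow(13692306368717, Rational(1, 2)))) ≈ 1.8502e+6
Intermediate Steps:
V = Rational(-1097503, 4) (V = Add(-5, Mul(Rational(1, 4), -1097483)) = Add(-5, Rational(-1097483, 4)) = Rational(-1097503, 4) ≈ -2.7438e+5)
K = Rational(17646381, 4) (K = Mul(3, Add(1196156, Mul(-1, Rational(-1097503, 4)))) = Mul(3, Add(1196156, Rational(1097503, 4))) = Mul(3, Rational(5882127, 4)) = Rational(17646381, 4) ≈ 4.4116e+6)
c = Mul(Rational(1, 2), Pow(13692306368717, Rational(1, 2))) (c = Pow(Add(Rational(17646381, 4), Mul(Add(1084798, 925189), Add(561111, 1141921))), Rational(1, 2)) = Pow(Add(Rational(17646381, 4), Mul(2009987, 1703032)), Rational(1, 2)) = Pow(Add(Rational(17646381, 4), 3423072180584), Rational(1, 2)) = Pow(Rational(13692306368717, 4), Rational(1, 2)) = Mul(Rational(1, 2), Pow(13692306368717, Rational(1, 2))) ≈ 1.8502e+6)
Add(c, Mul(-1, Mul(Add(1696821, 1432188), Pow(Add(2087000, -876147), -1)))) = Add(Mul(Rational(1, 2), Pow(13692306368717, Rational(1, 2))), Mul(-1, Mul(Add(1696821, 1432188), Pow(Add(2087000, -876147), -1)))) = Add(Mul(Rational(1, 2), Pow(13692306368717, Rational(1, 2))), Mul(-1, Mul(3129009, Pow(1210853, -1)))) = Add(Mul(Rational(1, 2), Pow(13692306368717, Rational(1, 2))), Mul(-1, Mul(3129009, Rational(1, 1210853)))) = Add(Mul(Rational(1, 2), Pow(13692306368717, Rational(1, 2))), Mul(-1, Rational(3129009, 1210853))) = Add(Mul(Rational(1, 2), Pow(13692306368717, Rational(1, 2))), Rational(-3129009, 1210853)) = Add(Rational(-3129009, 1210853), Mul(Rational(1, 2), Pow(13692306368717, Rational(1, 2))))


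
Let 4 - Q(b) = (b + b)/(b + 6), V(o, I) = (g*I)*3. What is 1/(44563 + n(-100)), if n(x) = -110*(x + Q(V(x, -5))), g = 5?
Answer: 23/1273329 ≈ 1.8063e-5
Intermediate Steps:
V(o, I) = 15*I (V(o, I) = (5*I)*3 = 15*I)
Q(b) = 4 - 2*b/(6 + b) (Q(b) = 4 - (b + b)/(b + 6) = 4 - 2*b/(6 + b))
n(x) = -4620/23 - 110*x (n(x) = -110*(x + 2*(12 + 15*(-5))/(6 + 15*(-5))) = -110*(x + 2*(12 - 75)/(6 - 75)) = -110*(x + 2*(-63)/(-69)) = -110*(x + 2*(-1/69)*(-63)) = -110*(x + 42/23) = -110*(42/23 + x) = -4620/23 - 110*x)
1/(44563 + n(-100)) = 1/(44563 + (-4620/23 - 110*(-100))) = 1/(44563 + (-4620/23 + 11000)) = 1/(44563 + 248380/23) = 1/(1273329/23) = 23/1273329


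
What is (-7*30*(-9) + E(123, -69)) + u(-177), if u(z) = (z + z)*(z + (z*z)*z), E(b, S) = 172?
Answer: 1963077202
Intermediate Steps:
u(z) = 2*z*(z + z³) (u(z) = (2*z)*(z + z²*z) = (2*z)*(z + z³) = 2*z*(z + z³))
(-7*30*(-9) + E(123, -69)) + u(-177) = (-7*30*(-9) + 172) + 2*(-177)²*(1 + (-177)²) = (-210*(-9) + 172) + 2*31329*(1 + 31329) = (1890 + 172) + 2*31329*31330 = 2062 + 1963075140 = 1963077202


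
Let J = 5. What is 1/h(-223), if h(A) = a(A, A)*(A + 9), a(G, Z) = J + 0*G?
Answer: -1/1070 ≈ -0.00093458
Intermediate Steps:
a(G, Z) = 5 (a(G, Z) = 5 + 0*G = 5 + 0 = 5)
h(A) = 45 + 5*A (h(A) = 5*(A + 9) = 5*(9 + A) = 45 + 5*A)
1/h(-223) = 1/(45 + 5*(-223)) = 1/(45 - 1115) = 1/(-1070) = -1/1070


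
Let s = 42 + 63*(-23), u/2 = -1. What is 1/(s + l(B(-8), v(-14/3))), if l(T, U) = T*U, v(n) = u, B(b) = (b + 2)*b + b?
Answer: -1/1487 ≈ -0.00067249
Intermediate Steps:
u = -2 (u = 2*(-1) = -2)
B(b) = b + b*(2 + b) (B(b) = (2 + b)*b + b = b*(2 + b) + b = b + b*(2 + b))
v(n) = -2
s = -1407 (s = 42 - 1449 = -1407)
1/(s + l(B(-8), v(-14/3))) = 1/(-1407 - 8*(3 - 8)*(-2)) = 1/(-1407 - 8*(-5)*(-2)) = 1/(-1407 + 40*(-2)) = 1/(-1407 - 80) = 1/(-1487) = -1/1487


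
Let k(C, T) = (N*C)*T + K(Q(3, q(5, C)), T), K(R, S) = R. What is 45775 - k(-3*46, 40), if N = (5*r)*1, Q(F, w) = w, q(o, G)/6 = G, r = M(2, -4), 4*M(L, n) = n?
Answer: 19003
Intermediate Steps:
M(L, n) = n/4
r = -1 (r = (¼)*(-4) = -1)
q(o, G) = 6*G
N = -5 (N = (5*(-1))*1 = -5*1 = -5)
k(C, T) = 6*C - 5*C*T (k(C, T) = (-5*C)*T + 6*C = -5*C*T + 6*C = 6*C - 5*C*T)
45775 - k(-3*46, 40) = 45775 - (-3*46)*(6 - 5*40) = 45775 - (-138)*(6 - 200) = 45775 - (-138)*(-194) = 45775 - 1*26772 = 45775 - 26772 = 19003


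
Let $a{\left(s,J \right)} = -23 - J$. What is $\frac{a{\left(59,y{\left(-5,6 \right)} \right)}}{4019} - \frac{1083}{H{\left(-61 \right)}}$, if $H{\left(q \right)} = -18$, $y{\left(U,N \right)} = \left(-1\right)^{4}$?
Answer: $\frac{1450715}{24114} \approx 60.161$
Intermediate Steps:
$y{\left(U,N \right)} = 1$
$\frac{a{\left(59,y{\left(-5,6 \right)} \right)}}{4019} - \frac{1083}{H{\left(-61 \right)}} = \frac{-23 - 1}{4019} - \frac{1083}{-18} = \left(-23 - 1\right) \frac{1}{4019} - - \frac{361}{6} = \left(-24\right) \frac{1}{4019} + \frac{361}{6} = - \frac{24}{4019} + \frac{361}{6} = \frac{1450715}{24114}$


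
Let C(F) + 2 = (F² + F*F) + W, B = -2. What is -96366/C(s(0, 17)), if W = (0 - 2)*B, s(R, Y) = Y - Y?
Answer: -48183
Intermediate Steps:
s(R, Y) = 0
W = 4 (W = (0 - 2)*(-2) = -2*(-2) = 4)
C(F) = 2 + 2*F² (C(F) = -2 + ((F² + F*F) + 4) = -2 + ((F² + F²) + 4) = -2 + (2*F² + 4) = -2 + (4 + 2*F²) = 2 + 2*F²)
-96366/C(s(0, 17)) = -96366/(2 + 2*0²) = -96366/(2 + 2*0) = -96366/(2 + 0) = -96366/2 = -96366*½ = -48183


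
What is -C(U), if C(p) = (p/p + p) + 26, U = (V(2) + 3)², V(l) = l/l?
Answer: -43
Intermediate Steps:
V(l) = 1
U = 16 (U = (1 + 3)² = 4² = 16)
C(p) = 27 + p (C(p) = (1 + p) + 26 = 27 + p)
-C(U) = -(27 + 16) = -1*43 = -43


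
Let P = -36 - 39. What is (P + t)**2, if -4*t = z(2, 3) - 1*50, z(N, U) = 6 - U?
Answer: 64009/16 ≈ 4000.6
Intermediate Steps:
P = -75
t = 47/4 (t = -((6 - 1*3) - 1*50)/4 = -((6 - 3) - 50)/4 = -(3 - 50)/4 = -1/4*(-47) = 47/4 ≈ 11.750)
(P + t)**2 = (-75 + 47/4)**2 = (-253/4)**2 = 64009/16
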